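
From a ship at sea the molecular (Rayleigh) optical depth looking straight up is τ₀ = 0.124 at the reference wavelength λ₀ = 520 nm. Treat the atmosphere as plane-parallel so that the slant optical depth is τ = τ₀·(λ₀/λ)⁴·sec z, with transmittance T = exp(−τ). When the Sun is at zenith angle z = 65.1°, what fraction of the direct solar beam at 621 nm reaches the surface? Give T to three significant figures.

sec 65.1° = 2.3751.
τ = 0.124 × (520/621)⁴ × 2.3751 = 0.124 × 0.4916 × 2.3751 = 0.1448.
T = exp(−0.1448) = 0.8652.

0.865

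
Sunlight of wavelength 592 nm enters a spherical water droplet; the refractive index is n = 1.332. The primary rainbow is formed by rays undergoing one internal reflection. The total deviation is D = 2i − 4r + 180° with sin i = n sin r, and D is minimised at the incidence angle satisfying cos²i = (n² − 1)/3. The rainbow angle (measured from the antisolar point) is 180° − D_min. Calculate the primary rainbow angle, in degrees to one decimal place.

42.2°

cos²i = (1.77422 − 1)/3 = 0.25807; i = arccos(0.50801) = 59.469°.
sin r = sin 59.469°/1.332 = 0.64666; r = 40.290°.
D_min = 2·59.469° − 4·40.290° + 180° = 137.776°.
Rainbow angle = 180° − D_min = 42.224°.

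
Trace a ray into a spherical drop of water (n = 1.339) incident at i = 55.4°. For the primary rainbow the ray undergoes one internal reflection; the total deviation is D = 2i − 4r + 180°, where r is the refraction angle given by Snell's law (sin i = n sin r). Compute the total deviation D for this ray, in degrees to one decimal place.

sin r = sin 55.4° / 1.339 = 0.8231/1.339 = 0.6147; r = 37.93°.
D = 2·55.4° − 4·37.93° + 180° = 110.80° − 151.73° + 180° = 139.07°.

139.1°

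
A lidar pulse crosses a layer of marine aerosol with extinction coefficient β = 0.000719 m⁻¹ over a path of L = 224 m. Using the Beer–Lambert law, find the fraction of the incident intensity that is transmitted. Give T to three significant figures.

0.851

τ = β·L = 0.000719 × 224 = 0.1611.
T = exp(−0.1611) = 0.8512.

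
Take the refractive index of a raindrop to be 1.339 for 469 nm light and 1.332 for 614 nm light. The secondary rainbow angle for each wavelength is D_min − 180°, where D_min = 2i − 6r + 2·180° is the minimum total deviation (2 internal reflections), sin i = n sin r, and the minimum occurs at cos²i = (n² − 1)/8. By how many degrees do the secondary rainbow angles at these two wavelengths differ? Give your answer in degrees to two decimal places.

At 469 nm (n = 1.339): cos²i = 0.09912 → i = 71.650°, r = 45.141°, D_min = 232.451°, rainbow angle = 52.451°.
At 614 nm (n = 1.332): cos²i = 0.09678 → i = 71.875°, r = 45.520°, D_min = 230.628°, rainbow angle = 50.628°.
Angular width = |52.451° − 50.628°| = 1.823°.

1.82°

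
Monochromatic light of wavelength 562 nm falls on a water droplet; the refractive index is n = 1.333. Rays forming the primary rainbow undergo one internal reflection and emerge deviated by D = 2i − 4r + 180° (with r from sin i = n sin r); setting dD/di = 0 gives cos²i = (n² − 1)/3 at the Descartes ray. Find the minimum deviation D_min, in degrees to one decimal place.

137.9°

cos²i = (1.77689 − 1)/3 = 0.25896; i = arccos(0.50888) = 59.410°.
sin r = sin 59.410°/1.333 = 0.64579; r = 40.225°.
D_min = 2·59.410° − 4·40.225° + 180° = 137.922°.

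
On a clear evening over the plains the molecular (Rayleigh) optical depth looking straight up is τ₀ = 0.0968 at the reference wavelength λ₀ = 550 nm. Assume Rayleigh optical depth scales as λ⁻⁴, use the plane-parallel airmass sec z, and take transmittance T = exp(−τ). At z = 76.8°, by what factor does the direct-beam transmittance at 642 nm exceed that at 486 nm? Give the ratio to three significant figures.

1.60

Airmass: sec 76.8° = 4.3792.
τ(642 nm) = 0.0968 × (550/642)⁴ × 4.3792 = 0.0968 × 0.5387 × 4.3792 = 0.2283.
τ(486 nm) = 0.0968 × (550/486)⁴ × 4.3792 = 0.0968 × 1.6402 × 4.3792 = 0.6953.
T(642)/T(486) = exp(τ_B − τ_A) = exp(0.4670) = 1.5952.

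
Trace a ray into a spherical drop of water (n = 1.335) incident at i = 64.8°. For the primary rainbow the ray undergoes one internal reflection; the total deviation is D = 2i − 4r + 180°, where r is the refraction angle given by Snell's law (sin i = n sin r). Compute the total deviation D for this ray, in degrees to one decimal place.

sin r = sin 64.8° / 1.335 = 0.9048/1.335 = 0.6778; r = 42.67°.
D = 2·64.8° − 4·42.67° + 180° = 129.60° − 170.68° + 180° = 138.92°.

138.9°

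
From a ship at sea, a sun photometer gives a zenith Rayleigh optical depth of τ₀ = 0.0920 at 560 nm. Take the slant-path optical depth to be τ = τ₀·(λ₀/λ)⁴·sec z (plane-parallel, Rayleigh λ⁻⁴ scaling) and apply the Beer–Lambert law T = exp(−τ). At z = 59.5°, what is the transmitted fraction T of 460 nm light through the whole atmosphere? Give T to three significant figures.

sec 59.5° = 1.9703.
τ = 0.0920 × (560/460)⁴ × 1.9703 = 0.0920 × 2.1964 × 1.9703 = 0.3981.
T = exp(−0.3981) = 0.6716.

0.672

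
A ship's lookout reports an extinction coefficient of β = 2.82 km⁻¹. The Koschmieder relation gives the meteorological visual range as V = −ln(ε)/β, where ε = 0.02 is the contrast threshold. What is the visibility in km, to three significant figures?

1.39 km

V = −ln(0.02) / 2.82 = 3.912 / 2.82 = 1.3872 km.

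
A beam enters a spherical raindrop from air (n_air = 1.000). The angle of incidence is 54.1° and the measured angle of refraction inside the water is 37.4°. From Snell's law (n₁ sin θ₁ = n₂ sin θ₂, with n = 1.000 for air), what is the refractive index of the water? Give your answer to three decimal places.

n = sin θ_i / sin θ_r = sin 54.1° / sin 37.4° = 0.8100 / 0.6074 = 1.3337.

1.334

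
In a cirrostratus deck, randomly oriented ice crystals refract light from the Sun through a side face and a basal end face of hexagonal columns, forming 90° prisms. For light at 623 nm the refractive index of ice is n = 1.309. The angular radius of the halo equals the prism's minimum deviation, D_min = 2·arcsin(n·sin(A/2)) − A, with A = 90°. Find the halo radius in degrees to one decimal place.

45.5°

n·sin(A/2) = 1.309 × sin 45° = 1.309 × 0.7071 = 0.9256.
D_min = 2·arcsin(0.9256) − 90° = 2 × 67.759° − 90° = 45.519°.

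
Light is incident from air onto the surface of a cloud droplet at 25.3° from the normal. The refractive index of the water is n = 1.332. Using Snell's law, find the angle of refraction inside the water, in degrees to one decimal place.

18.7°

Snell: sin θ_r = sin θ_i / n = sin 25.3° / 1.332 = 0.4274 / 1.332 = 0.3208.
θ_r = arcsin(0.3208) = 18.71°.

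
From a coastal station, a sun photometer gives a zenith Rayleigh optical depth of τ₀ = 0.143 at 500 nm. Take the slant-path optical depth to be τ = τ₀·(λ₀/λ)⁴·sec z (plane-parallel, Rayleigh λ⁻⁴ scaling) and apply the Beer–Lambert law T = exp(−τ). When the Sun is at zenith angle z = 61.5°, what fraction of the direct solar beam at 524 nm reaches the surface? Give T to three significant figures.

0.780

sec 61.5° = 2.0957.
τ = 0.143 × (500/524)⁴ × 2.0957 = 0.143 × 0.8290 × 2.0957 = 0.2484.
T = exp(−0.2484) = 0.7800.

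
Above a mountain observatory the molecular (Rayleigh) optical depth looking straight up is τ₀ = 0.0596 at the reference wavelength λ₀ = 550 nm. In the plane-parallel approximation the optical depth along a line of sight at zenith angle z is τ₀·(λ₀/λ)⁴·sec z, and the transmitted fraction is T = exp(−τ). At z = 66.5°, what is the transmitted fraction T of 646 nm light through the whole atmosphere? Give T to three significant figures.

sec 66.5° = 2.5078.
τ = 0.0596 × (550/646)⁴ × 2.5078 = 0.0596 × 0.5254 × 2.5078 = 0.0785.
T = exp(−0.0785) = 0.9245.

0.924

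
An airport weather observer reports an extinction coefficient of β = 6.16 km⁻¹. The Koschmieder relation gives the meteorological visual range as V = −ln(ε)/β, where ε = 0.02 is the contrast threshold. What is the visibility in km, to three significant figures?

0.635 km

V = −ln(0.02) / 6.16 = 3.912 / 6.16 = 0.6351 km.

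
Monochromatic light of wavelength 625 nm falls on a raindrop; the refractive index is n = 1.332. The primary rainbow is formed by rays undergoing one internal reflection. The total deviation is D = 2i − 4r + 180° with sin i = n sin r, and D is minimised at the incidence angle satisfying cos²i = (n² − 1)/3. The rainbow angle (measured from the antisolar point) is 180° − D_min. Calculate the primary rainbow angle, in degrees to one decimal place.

cos²i = (1.77422 − 1)/3 = 0.25807; i = arccos(0.50801) = 59.469°.
sin r = sin 59.469°/1.332 = 0.64666; r = 40.290°.
D_min = 2·59.469° − 4·40.290° + 180° = 137.776°.
Rainbow angle = 180° − D_min = 42.224°.

42.2°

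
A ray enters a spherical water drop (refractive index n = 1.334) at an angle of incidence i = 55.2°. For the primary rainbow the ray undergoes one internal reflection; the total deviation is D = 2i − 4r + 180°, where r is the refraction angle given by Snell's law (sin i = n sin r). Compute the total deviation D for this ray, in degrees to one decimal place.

sin r = sin 55.2° / 1.334 = 0.8211/1.334 = 0.6156; r = 37.99°.
D = 2·55.2° − 4·37.99° + 180° = 110.40° − 151.97° + 180° = 138.43°.

138.4°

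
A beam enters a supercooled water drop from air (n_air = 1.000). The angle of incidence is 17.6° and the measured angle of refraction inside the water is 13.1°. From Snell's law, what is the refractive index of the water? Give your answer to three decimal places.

n = sin θ_i / sin θ_r = sin 17.6° / sin 13.1° = 0.3024 / 0.2267 = 1.3341.

1.334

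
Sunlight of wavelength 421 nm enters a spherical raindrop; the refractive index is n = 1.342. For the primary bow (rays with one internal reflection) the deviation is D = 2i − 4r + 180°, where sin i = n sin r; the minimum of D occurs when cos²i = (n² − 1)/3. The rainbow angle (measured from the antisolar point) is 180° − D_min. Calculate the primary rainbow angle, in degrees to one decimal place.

cos²i = (1.80096 − 1)/3 = 0.26699; i = arccos(0.51671) = 58.888°.
sin r = sin 58.888°/1.342 = 0.63797; r = 39.641°.
D_min = 2·58.888° − 4·39.641° + 180° = 139.213°.
Rainbow angle = 180° − D_min = 40.787°.

40.8°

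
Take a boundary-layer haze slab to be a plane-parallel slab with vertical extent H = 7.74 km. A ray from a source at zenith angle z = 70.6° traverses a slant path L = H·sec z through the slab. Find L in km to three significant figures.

23.3 km

sec z = 1/cos 70.6° = 3.0106.
L = 7.74 × 3.0106 = 23.302 km.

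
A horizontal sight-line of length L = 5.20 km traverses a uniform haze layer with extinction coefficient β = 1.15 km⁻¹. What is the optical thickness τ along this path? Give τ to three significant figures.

τ = β·L = 1.15 × 5.20 = 5.9800.

5.98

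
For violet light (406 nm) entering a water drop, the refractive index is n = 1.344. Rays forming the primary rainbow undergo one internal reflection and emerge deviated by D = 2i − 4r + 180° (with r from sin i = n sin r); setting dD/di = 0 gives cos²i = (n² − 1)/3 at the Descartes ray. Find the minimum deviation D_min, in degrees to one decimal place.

cos²i = (1.80634 − 1)/3 = 0.26878; i = arccos(0.51844) = 58.772°.
sin r = sin 58.772°/1.344 = 0.63625; r = 39.512°.
D_min = 2·58.772° − 4·39.512° + 180° = 139.495°.

139.5°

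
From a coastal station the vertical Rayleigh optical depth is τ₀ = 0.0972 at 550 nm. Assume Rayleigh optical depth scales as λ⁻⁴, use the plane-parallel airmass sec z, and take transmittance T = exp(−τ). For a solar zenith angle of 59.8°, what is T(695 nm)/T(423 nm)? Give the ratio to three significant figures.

1.61

Airmass: sec 59.8° = 1.9880.
τ(695 nm) = 0.0972 × (550/695)⁴ × 1.9880 = 0.0972 × 0.3922 × 1.9880 = 0.0758.
τ(423 nm) = 0.0972 × (550/423)⁴ × 1.9880 = 0.0972 × 2.8582 × 1.9880 = 0.5523.
T(695)/T(423) = exp(τ_B − τ_A) = exp(0.4765) = 1.6104.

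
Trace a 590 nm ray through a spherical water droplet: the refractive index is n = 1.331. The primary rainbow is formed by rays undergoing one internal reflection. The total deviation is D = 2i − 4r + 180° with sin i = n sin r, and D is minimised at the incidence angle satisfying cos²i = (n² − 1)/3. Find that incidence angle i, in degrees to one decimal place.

cos²i = (1.331² − 1)/3 = (1.77156 − 1)/3 = 0.25719.
cos i = 0.50714, so i = 59.527°.

59.5°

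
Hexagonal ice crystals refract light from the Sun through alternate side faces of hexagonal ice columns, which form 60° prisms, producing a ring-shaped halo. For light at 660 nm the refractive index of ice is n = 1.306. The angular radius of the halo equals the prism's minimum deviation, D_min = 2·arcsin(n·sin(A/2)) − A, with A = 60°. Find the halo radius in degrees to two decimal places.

n·sin(A/2) = 1.306 × sin 30° = 1.306 × 0.5000 = 0.6530.
D_min = 2·arcsin(0.6530) − 60° = 2 × 40.768° − 60° = 21.536°.

21.54°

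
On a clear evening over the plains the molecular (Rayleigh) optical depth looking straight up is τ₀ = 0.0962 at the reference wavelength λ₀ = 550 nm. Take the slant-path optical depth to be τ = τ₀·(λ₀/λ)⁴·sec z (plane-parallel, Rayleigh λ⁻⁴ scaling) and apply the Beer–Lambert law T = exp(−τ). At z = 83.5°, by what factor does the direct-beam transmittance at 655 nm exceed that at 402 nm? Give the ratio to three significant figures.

12.9

Airmass: sec 83.5° = 8.8337.
τ(655 nm) = 0.0962 × (550/655)⁴ × 8.8337 = 0.0962 × 0.4971 × 8.8337 = 0.4225.
τ(402 nm) = 0.0962 × (550/402)⁴ × 8.8337 = 0.0962 × 3.5039 × 8.8337 = 2.9776.
T(655)/T(402) = exp(τ_B − τ_A) = exp(2.5551) = 12.8726.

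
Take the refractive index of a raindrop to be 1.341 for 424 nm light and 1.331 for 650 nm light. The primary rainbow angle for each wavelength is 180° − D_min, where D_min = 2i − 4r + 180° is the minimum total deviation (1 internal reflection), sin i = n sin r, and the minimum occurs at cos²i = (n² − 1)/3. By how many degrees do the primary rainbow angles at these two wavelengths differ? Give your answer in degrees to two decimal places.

At 424 nm (n = 1.341): cos²i = 0.26609 → i = 58.946°, r = 39.705°, D_min = 139.071°, rainbow angle = 40.929°.
At 650 nm (n = 1.331): cos²i = 0.25719 → i = 59.527°, r = 40.356°, D_min = 137.630°, rainbow angle = 42.370°.
Angular width = |40.929° − 42.370°| = 1.441°.

1.44°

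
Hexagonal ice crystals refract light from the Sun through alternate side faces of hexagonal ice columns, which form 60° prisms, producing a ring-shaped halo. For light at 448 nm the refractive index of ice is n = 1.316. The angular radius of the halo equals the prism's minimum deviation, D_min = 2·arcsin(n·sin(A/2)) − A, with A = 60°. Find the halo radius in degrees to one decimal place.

22.3°

n·sin(A/2) = 1.316 × sin 30° = 1.316 × 0.5000 = 0.6580.
D_min = 2·arcsin(0.6580) − 60° = 2 × 41.148° − 60° = 22.295°.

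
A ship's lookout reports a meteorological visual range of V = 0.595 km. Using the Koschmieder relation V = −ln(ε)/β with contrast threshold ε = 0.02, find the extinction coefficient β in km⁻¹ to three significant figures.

β = −ln(0.02) / V = 3.912 / 0.595 = 6.5748 km⁻¹.

6.57 km⁻¹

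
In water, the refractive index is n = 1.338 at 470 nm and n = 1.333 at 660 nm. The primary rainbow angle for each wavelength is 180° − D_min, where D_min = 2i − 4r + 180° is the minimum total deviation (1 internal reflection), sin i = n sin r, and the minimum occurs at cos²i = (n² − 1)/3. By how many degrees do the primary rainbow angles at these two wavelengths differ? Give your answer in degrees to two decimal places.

At 470 nm (n = 1.338): cos²i = 0.26341 → i = 59.120°, r = 39.899°, D_min = 138.643°, rainbow angle = 41.357°.
At 660 nm (n = 1.333): cos²i = 0.25896 → i = 59.410°, r = 40.225°, D_min = 137.922°, rainbow angle = 42.078°.
Angular width = |41.357° − 42.078°| = 0.722°.

0.72°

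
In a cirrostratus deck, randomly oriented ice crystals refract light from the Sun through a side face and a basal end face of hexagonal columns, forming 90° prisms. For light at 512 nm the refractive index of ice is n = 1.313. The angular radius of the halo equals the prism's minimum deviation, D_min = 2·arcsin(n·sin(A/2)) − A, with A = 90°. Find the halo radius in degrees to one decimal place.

n·sin(A/2) = 1.313 × sin 45° = 1.313 × 0.7071 = 0.9284.
D_min = 2·arcsin(0.9284) − 90° = 2 × 68.192° − 90° = 46.383°.

46.4°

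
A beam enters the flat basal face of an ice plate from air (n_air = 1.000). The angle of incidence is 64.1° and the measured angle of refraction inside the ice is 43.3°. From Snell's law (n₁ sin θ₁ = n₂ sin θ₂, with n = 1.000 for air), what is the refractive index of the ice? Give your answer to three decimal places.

1.312

n = sin θ_i / sin θ_r = sin 64.1° / sin 43.3° = 0.8996 / 0.6858 = 1.3117.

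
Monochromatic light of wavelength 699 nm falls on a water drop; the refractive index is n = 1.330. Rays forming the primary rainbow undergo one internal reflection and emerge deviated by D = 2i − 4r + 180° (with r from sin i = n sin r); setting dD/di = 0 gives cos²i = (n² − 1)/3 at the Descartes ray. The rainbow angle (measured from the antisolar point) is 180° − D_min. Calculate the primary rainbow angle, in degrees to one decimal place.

cos²i = (1.76890 − 1)/3 = 0.25630; i = arccos(0.50626) = 59.585°.
sin r = sin 59.585°/1.330 = 0.64841; r = 40.422°.
D_min = 2·59.585° − 4·40.422° + 180° = 137.484°.
Rainbow angle = 180° − D_min = 42.516°.

42.5°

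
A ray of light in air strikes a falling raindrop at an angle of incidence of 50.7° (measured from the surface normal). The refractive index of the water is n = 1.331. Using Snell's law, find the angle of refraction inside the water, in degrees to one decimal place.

Snell: sin θ_r = sin θ_i / n = sin 50.7° / 1.331 = 0.7738 / 1.331 = 0.5814.
θ_r = arcsin(0.5814) = 35.55°.

35.5°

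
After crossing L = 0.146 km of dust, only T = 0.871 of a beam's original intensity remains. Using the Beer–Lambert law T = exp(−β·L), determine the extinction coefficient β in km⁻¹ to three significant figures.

Beer–Lambert: T = exp(−βL) ⇒ β = −ln(T)/L = −ln(0.871)/0.146 = 0.1381/0.146 = 0.946 km⁻¹.

0.946 km⁻¹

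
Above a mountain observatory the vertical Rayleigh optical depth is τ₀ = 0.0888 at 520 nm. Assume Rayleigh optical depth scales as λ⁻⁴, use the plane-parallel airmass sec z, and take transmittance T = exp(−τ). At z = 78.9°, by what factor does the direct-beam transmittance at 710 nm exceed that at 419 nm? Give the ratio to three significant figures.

Airmass: sec 78.9° = 5.1942.
τ(710 nm) = 0.0888 × (520/710)⁴ × 5.1942 = 0.0888 × 0.2877 × 5.1942 = 0.1327.
τ(419 nm) = 0.0888 × (520/419)⁴ × 5.1942 = 0.0888 × 2.3722 × 5.1942 = 1.0942.
T(710)/T(419) = exp(τ_B − τ_A) = exp(0.9615) = 2.6155.

2.62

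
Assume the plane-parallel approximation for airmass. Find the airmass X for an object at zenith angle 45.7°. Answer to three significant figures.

X = sec z = 1/cos 45.7° = 1/0.6984 = 1.4318.

1.43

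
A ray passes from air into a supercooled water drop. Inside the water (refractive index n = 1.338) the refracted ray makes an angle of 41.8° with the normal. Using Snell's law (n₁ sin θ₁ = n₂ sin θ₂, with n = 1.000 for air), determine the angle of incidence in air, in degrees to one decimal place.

63.1°

Snell: sin θ_i = n · sin θ_r = 1.338 × sin 41.8° = 1.338 × 0.6665 = 0.8918.
θ_i = arcsin(0.8918) = 63.10°.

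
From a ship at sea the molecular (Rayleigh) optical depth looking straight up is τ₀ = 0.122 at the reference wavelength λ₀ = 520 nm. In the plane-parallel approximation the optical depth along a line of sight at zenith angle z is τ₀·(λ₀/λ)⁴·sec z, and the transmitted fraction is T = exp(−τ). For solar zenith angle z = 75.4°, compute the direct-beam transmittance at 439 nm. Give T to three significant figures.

0.386

sec 75.4° = 3.9672.
τ = 0.122 × (520/439)⁴ × 3.9672 = 0.122 × 1.9686 × 3.9672 = 0.9528.
T = exp(−0.9528) = 0.3857.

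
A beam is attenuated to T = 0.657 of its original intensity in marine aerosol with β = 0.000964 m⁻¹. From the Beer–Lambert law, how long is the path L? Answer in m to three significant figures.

Beer–Lambert: T = exp(−βL) ⇒ L = −ln(T)/β = −ln(0.657)/0.000964 = 0.4201/0.000964 = 435.8 m.

436 m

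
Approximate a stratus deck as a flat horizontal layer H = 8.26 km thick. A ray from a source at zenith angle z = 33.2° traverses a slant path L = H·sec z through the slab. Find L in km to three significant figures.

sec z = 1/cos 33.2° = 1.1951.
L = 8.26 × 1.1951 = 9.871 km.

9.87 km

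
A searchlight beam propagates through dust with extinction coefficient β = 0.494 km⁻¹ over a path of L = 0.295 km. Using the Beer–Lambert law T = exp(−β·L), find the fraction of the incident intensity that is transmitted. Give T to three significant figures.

τ = β·L = 0.494 × 0.295 = 0.1457.
T = exp(−0.1457) = 0.8644.

0.864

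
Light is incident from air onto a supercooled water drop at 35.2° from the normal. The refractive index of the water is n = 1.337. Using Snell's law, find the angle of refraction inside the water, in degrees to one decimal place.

25.5°

Snell: sin θ_r = sin θ_i / n = sin 35.2° / 1.337 = 0.5764 / 1.337 = 0.4311.
θ_r = arcsin(0.4311) = 25.54°.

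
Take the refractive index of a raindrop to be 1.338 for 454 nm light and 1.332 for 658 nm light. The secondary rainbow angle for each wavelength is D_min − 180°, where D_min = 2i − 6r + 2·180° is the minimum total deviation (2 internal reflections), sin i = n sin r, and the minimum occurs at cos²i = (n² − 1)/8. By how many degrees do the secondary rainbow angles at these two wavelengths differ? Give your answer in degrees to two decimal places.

At 454 nm (n = 1.338): cos²i = 0.09878 → i = 71.682°, r = 45.195°, D_min = 232.193°, rainbow angle = 52.193°.
At 658 nm (n = 1.332): cos²i = 0.09678 → i = 71.875°, r = 45.520°, D_min = 230.628°, rainbow angle = 50.628°.
Angular width = |52.193° − 50.628°| = 1.564°.

1.56°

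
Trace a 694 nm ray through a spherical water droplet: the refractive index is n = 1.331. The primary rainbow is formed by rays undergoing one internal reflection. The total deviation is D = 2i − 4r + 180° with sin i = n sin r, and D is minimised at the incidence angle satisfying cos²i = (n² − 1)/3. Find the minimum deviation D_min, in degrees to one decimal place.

137.6°

cos²i = (1.77156 − 1)/3 = 0.25719; i = arccos(0.50714) = 59.527°.
sin r = sin 59.527°/1.331 = 0.64753; r = 40.356°.
D_min = 2·59.527° − 4·40.356° + 180° = 137.630°.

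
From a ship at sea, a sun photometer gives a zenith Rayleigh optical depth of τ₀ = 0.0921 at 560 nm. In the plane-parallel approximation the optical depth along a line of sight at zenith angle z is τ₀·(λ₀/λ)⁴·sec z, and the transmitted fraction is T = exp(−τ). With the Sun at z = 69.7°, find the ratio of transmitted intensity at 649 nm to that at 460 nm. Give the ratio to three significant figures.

Airmass: sec 69.7° = 2.8824.
τ(649 nm) = 0.0921 × (560/649)⁴ × 2.8824 = 0.0921 × 0.5543 × 2.8824 = 0.1472.
τ(460 nm) = 0.0921 × (560/460)⁴ × 2.8824 = 0.0921 × 2.1964 × 2.8824 = 0.5831.
T(649)/T(460) = exp(τ_B − τ_A) = exp(0.4359) = 1.5464.

1.55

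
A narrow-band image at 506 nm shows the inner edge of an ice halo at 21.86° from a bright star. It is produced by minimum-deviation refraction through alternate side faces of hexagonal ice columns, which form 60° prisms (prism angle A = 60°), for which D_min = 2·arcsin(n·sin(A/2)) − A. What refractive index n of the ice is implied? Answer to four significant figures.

Rearranging: n = sin((D_min + A)/2) / sin(A/2).
(D_min + A)/2 = (21.86° + 60°)/2 = 40.930°.
n = sin 40.930° / sin 30° = 0.6551 / 0.5000 = 1.3103.

1.310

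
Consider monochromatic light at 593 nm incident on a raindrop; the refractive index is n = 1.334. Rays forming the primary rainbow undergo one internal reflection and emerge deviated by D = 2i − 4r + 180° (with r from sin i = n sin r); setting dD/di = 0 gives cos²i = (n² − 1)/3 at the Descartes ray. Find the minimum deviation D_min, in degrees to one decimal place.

138.1°

cos²i = (1.77956 − 1)/3 = 0.25985; i = arccos(0.50976) = 59.352°.
sin r = sin 59.352°/1.334 = 0.64492; r = 40.159°.
D_min = 2·59.352° − 4·40.159° + 180° = 138.067°.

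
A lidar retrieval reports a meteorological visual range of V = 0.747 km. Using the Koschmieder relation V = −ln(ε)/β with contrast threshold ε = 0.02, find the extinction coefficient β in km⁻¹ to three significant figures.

5.24 km⁻¹

β = −ln(0.02) / V = 3.912 / 0.747 = 5.2370 km⁻¹.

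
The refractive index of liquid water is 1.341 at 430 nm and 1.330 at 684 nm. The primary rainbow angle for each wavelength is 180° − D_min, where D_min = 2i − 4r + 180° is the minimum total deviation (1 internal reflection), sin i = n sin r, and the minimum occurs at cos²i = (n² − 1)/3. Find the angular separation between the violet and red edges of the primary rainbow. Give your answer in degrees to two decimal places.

1.59°

At 430 nm (n = 1.341): cos²i = 0.26609 → i = 58.946°, r = 39.705°, D_min = 139.071°, rainbow angle = 40.929°.
At 684 nm (n = 1.330): cos²i = 0.25630 → i = 59.585°, r = 40.422°, D_min = 137.484°, rainbow angle = 42.516°.
Angular width = |40.929° − 42.516°| = 1.588°.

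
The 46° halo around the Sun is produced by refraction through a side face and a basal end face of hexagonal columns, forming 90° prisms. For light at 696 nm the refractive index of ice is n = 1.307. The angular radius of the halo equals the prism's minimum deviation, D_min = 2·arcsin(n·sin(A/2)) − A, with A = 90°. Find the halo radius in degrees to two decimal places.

45.09°

n·sin(A/2) = 1.307 × sin 45° = 1.307 × 0.7071 = 0.9242.
D_min = 2·arcsin(0.9242) − 90° = 2 × 67.546° − 90° = 45.093°.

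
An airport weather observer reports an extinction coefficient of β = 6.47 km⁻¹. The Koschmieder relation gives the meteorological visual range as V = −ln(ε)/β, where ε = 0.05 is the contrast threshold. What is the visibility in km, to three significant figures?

0.463 km

V = −ln(0.05) / 6.47 = 2.996 / 6.47 = 0.4630 km.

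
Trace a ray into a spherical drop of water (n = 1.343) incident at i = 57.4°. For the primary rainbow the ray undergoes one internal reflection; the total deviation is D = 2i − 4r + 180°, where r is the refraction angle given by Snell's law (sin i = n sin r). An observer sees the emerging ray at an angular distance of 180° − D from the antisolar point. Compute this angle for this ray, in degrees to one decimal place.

sin r = sin 57.4° / 1.343 = 0.8425/1.343 = 0.6273; r = 38.85°.
D = 2·57.4° − 4·38.85° + 180° = 114.80° − 155.40° + 180° = 139.40°.
Angle from antisolar point = 180° − D = 40.60°.

40.6°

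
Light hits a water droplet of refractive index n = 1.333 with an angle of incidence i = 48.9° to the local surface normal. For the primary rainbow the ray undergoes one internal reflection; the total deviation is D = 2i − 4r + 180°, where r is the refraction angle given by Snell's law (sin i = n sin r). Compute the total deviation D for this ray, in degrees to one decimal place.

sin r = sin 48.9° / 1.333 = 0.7536/1.333 = 0.5653; r = 34.42°.
D = 2·48.9° − 4·34.42° + 180° = 97.80° − 137.70° + 180° = 140.10°.

140.1°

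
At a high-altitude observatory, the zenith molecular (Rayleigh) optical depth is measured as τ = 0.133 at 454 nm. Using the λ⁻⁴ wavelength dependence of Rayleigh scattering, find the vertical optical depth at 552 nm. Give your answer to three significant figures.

τ(552 nm) = τ(454 nm) × (454/552)⁴ = 0.133 × (0.8225)⁴ = 0.133 × 0.4576 = 0.0609.

0.0609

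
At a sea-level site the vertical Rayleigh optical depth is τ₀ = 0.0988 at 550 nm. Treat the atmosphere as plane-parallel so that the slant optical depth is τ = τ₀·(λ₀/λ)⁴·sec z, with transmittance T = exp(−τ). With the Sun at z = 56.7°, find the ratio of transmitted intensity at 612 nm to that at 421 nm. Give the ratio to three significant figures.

1.50

Airmass: sec 56.7° = 1.8214.
τ(612 nm) = 0.0988 × (550/612)⁴ × 1.8214 = 0.0988 × 0.6523 × 1.8214 = 0.1174.
τ(421 nm) = 0.0988 × (550/421)⁴ × 1.8214 = 0.0988 × 2.9129 × 1.8214 = 0.5242.
T(612)/T(421) = exp(τ_B − τ_A) = exp(0.4068) = 1.5020.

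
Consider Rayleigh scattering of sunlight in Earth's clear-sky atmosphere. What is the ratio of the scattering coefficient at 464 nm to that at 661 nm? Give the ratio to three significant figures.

Rayleigh scattering ∝ λ⁻⁴, so the ratio of coefficients is the inverse fourth power of the wavelength ratio.
σ(464)/σ(661) = (661/464)⁴ = (1.4246)⁴ = 4.118.

4.12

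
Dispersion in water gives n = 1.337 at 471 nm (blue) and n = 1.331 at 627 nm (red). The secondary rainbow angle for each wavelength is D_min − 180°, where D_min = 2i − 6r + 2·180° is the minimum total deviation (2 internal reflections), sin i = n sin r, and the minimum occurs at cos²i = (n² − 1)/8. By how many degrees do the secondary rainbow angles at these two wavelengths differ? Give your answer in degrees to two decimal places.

At 471 nm (n = 1.337): cos²i = 0.09845 → i = 71.714°, r = 45.249°, D_min = 231.934°, rainbow angle = 51.934°.
At 627 nm (n = 1.331): cos²i = 0.09645 → i = 71.907°, r = 45.575°, D_min = 230.365°, rainbow angle = 50.365°.
Angular width = |51.934° − 50.365°| = 1.569°.

1.57°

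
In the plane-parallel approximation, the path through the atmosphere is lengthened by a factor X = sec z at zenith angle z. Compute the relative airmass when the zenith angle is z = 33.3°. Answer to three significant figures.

1.20

X = sec z = 1/cos 33.3° = 1/0.8358 = 1.1964.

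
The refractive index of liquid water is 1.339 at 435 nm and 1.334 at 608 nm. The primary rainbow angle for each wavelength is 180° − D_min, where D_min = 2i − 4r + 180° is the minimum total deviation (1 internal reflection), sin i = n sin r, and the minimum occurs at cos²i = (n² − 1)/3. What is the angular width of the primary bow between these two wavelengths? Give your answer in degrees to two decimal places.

At 435 nm (n = 1.339): cos²i = 0.26431 → i = 59.062°, r = 39.834°, D_min = 138.786°, rainbow angle = 41.214°.
At 608 nm (n = 1.334): cos²i = 0.25985 → i = 59.352°, r = 40.159°, D_min = 138.067°, rainbow angle = 41.933°.
Angular width = |41.214° − 41.933°| = 0.719°.

0.72°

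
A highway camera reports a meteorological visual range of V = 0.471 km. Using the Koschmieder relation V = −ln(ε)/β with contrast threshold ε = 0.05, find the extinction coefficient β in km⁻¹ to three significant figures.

6.36 km⁻¹

β = −ln(0.05) / V = 2.996 / 0.471 = 6.3604 km⁻¹.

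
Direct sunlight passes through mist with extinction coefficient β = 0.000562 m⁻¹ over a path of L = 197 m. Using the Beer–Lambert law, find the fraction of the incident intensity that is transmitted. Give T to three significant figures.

τ = β·L = 0.000562 × 197 = 0.1107.
T = exp(−0.1107) = 0.8952.

0.895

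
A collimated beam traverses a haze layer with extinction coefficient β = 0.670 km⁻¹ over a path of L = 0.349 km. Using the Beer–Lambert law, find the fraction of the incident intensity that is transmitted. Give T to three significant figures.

τ = β·L = 0.670 × 0.349 = 0.2338.
T = exp(−0.2338) = 0.7915.

0.791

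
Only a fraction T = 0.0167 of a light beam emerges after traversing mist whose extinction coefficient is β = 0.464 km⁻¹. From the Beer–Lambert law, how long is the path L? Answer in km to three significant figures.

Beer–Lambert: T = exp(−βL) ⇒ L = −ln(T)/β = −ln(0.0167)/0.464 = 4.0923/0.464 = 8.82 km.

8.82 km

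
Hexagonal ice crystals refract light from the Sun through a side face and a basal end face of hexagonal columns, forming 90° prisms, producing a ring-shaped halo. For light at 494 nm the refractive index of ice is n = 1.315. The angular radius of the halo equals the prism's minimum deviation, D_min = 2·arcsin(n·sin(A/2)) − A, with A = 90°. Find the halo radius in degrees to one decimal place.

n·sin(A/2) = 1.315 × sin 45° = 1.315 × 0.7071 = 0.9298.
D_min = 2·arcsin(0.9298) − 90° = 2 × 68.411° − 90° = 46.821°.

46.8°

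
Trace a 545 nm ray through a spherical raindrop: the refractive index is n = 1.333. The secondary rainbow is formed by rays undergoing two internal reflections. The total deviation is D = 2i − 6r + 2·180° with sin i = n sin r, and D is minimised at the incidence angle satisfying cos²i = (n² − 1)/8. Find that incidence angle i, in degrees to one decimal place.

cos²i = (1.333² − 1)/8 = (1.77689 − 1)/8 = 0.09711.
cos i = 0.31163, so i = 71.843°.

71.8°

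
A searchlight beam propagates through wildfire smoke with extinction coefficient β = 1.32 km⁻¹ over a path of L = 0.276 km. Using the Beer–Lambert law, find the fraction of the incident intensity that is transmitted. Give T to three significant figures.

τ = β·L = 1.32 × 0.276 = 0.3643.
T = exp(−0.3643) = 0.6947.

0.695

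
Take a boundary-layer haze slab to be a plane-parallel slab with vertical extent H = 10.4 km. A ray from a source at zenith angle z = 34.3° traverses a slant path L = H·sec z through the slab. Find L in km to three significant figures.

12.6 km

sec z = 1/cos 34.3° = 1.2105.
L = 10.4 × 1.2105 = 12.589 km.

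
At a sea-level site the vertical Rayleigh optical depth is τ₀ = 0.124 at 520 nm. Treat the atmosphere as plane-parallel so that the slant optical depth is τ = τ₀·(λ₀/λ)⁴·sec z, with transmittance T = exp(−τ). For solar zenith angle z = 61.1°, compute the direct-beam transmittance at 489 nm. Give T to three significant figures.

0.720

sec 61.1° = 2.0692.
τ = 0.124 × (520/489)⁴ × 2.0692 = 0.124 × 1.2787 × 2.0692 = 0.3281.
T = exp(−0.3281) = 0.7203.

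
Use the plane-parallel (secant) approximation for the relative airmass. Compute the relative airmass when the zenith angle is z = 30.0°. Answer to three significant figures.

1.15

X = sec z = 1/cos 30.0° = 1/0.8660 = 1.1547.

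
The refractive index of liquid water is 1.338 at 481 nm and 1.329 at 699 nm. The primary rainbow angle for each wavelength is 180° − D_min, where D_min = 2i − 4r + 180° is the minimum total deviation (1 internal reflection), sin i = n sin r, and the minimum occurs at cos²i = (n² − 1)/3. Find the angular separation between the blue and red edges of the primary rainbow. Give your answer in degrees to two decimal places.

At 481 nm (n = 1.338): cos²i = 0.26341 → i = 59.120°, r = 39.899°, D_min = 138.643°, rainbow angle = 41.357°.
At 699 nm (n = 1.329): cos²i = 0.25541 → i = 59.643°, r = 40.487°, D_min = 137.337°, rainbow angle = 42.663°.
Angular width = |41.357° − 42.663°| = 1.307°.

1.31°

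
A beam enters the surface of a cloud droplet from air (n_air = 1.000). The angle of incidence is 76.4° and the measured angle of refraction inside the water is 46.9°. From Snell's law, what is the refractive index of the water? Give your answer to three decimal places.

n = sin θ_i / sin θ_r = sin 76.4° / sin 46.9° = 0.9720 / 0.7302 = 1.3312.

1.331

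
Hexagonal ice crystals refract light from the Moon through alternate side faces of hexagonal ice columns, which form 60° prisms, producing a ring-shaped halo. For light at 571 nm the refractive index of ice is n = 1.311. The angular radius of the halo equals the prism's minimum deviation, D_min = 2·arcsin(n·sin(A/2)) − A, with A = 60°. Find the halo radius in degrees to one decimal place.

n·sin(A/2) = 1.311 × sin 30° = 1.311 × 0.5000 = 0.6555.
D_min = 2·arcsin(0.6555) − 60° = 2 × 40.958° − 60° = 21.915°.

21.9°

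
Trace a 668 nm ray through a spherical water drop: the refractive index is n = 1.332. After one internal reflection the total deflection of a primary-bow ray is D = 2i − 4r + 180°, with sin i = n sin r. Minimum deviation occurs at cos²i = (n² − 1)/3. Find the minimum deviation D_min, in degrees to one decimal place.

137.8°

cos²i = (1.77422 − 1)/3 = 0.25807; i = arccos(0.50801) = 59.469°.
sin r = sin 59.469°/1.332 = 0.64666; r = 40.290°.
D_min = 2·59.469° − 4·40.290° + 180° = 137.776°.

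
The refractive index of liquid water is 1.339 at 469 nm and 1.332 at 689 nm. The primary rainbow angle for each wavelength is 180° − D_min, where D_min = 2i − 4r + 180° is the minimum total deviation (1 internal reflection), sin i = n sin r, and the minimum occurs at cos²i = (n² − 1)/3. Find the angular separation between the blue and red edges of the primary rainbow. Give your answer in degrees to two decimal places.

At 469 nm (n = 1.339): cos²i = 0.26431 → i = 59.062°, r = 39.834°, D_min = 138.786°, rainbow angle = 41.214°.
At 689 nm (n = 1.332): cos²i = 0.25807 → i = 59.469°, r = 40.290°, D_min = 137.776°, rainbow angle = 42.224°.
Angular width = |41.214° − 42.224°| = 1.010°.

1.01°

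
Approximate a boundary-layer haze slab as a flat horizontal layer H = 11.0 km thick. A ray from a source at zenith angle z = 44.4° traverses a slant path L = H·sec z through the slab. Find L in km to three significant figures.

15.4 km

sec z = 1/cos 44.4° = 1.3996.
L = 11.0 × 1.3996 = 15.396 km.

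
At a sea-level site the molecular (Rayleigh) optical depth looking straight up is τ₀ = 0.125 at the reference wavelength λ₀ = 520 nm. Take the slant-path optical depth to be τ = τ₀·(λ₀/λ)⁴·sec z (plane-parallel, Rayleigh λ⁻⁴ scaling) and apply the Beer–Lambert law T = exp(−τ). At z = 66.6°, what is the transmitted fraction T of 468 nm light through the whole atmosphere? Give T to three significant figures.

sec 66.6° = 2.5180.
τ = 0.125 × (520/468)⁴ × 2.5180 = 0.125 × 1.5242 × 2.5180 = 0.4797.
T = exp(−0.4797) = 0.6190.

0.619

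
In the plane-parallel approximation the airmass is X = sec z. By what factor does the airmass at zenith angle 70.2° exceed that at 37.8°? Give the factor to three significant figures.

2.33

X(70.2°)/X(37.8°) = sec 70.2° / sec 37.8° = cos 37.8° / cos 70.2° = 0.7902/0.3387 = 2.3326.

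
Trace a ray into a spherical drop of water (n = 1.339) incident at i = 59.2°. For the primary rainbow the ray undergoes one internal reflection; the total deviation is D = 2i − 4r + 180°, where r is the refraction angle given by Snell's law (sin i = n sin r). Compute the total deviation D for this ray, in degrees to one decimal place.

138.8°

sin r = sin 59.2° / 1.339 = 0.8590/1.339 = 0.6415; r = 39.90°.
D = 2·59.2° − 4·39.90° + 180° = 118.40° − 159.61° + 180° = 138.79°.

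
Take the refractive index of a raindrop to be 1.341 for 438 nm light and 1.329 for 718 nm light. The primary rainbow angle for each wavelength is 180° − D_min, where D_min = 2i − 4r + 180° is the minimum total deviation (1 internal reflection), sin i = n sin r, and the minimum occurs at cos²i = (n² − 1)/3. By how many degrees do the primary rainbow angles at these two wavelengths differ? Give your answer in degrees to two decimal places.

1.73°

At 438 nm (n = 1.341): cos²i = 0.26609 → i = 58.946°, r = 39.705°, D_min = 139.071°, rainbow angle = 40.929°.
At 718 nm (n = 1.329): cos²i = 0.25541 → i = 59.643°, r = 40.487°, D_min = 137.337°, rainbow angle = 42.663°.
Angular width = |40.929° − 42.663°| = 1.735°.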